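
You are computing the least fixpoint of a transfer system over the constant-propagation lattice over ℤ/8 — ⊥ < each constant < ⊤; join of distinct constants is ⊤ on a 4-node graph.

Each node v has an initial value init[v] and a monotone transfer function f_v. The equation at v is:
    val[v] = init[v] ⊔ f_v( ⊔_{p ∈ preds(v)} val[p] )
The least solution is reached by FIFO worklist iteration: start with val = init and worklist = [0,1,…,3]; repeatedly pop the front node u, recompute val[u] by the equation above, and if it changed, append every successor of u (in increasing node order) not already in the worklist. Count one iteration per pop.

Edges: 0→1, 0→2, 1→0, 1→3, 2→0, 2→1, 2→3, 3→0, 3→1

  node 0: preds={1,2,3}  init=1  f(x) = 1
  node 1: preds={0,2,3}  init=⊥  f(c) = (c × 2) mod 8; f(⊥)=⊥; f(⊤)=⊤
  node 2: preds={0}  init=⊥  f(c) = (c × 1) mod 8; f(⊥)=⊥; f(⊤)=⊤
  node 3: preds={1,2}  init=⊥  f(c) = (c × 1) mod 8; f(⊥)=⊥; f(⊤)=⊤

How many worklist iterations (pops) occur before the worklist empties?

Iteration log — 8 steps:
  step 1. node 0  ⊔preds=⊥  new=1  stable
  step 2. node 1  ⊔preds=1  new=2  old=⊥  +wl: 0
  step 3. node 2  ⊔preds=1  new=1  old=⊥  +wl: 1
  step 4. node 3  ⊔preds=⊤  new=⊤  old=⊥  +wl: 
  step 5. node 0  ⊔preds=⊤  new=1  stable
  step 6. node 1  ⊔preds=⊤  new=⊤  old=2  +wl: 0,3
  step 7. node 0  ⊔preds=⊤  new=1  stable
  step 8. node 3  ⊔preds=⊤  new=⊤  stable

Least fixpoint reached:
  node 0: 1
  node 1: ⊤
  node 2: 1
  node 3: ⊤

8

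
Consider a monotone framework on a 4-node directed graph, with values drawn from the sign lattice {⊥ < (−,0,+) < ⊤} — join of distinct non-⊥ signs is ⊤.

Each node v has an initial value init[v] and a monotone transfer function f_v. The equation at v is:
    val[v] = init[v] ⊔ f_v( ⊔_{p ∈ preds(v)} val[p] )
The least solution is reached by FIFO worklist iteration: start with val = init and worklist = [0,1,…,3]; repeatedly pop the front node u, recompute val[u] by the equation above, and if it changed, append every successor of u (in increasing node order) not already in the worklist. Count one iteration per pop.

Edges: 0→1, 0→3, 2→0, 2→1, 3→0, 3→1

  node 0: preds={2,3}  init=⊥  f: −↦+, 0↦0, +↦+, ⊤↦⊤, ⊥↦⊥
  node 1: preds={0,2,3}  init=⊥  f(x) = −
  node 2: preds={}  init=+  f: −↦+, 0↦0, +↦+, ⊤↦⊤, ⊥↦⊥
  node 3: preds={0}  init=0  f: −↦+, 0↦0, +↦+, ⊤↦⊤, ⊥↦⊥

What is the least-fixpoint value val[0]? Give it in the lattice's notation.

Iteration log — 6 steps:
  step 1. node 0  ⊔preds=⊤  new=⊤  old=⊥  +wl: 
  step 2. node 1  ⊔preds=⊤  new=−  old=⊥  +wl: 
  step 3. node 2  ⊔preds=⊥  new=+  stable
  step 4. node 3  ⊔preds=⊤  new=⊤  old=0  +wl: 0,1
  step 5. node 0  ⊔preds=⊤  new=⊤  stable
  step 6. node 1  ⊔preds=⊤  new=−  stable

Least fixpoint reached:
  node 0: ⊤
  node 1: −
  node 2: +
  node 3: ⊤

⊤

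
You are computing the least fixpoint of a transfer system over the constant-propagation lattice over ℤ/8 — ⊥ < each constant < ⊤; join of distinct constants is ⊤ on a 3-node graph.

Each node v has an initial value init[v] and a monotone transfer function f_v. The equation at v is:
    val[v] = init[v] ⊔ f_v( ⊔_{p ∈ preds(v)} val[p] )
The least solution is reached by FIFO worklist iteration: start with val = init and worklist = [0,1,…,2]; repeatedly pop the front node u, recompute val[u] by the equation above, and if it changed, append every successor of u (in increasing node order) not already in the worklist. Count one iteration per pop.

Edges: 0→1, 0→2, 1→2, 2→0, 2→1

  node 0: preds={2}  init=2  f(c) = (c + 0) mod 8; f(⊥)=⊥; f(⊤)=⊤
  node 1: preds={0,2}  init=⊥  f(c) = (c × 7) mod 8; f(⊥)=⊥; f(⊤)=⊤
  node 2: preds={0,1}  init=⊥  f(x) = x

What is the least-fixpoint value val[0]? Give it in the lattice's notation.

⊤

Worklist (6 pops):
  #1 pop 0: in=⊥ → 2 (no change)
  #2 pop 1: in=2 → 6 (was ⊥); enqueue []
  #3 pop 2: in=⊤ → ⊤ (was ⊥); enqueue [0,1]
  #4 pop 0: in=⊤ → ⊤ (was 2); enqueue [2]
  #5 pop 1: in=⊤ → ⊤ (was 6); enqueue []
  #6 pop 2: in=⊤ → ⊤ (no change)

Fixpoint:
  val[0] = ⊤
  val[1] = ⊤
  val[2] = ⊤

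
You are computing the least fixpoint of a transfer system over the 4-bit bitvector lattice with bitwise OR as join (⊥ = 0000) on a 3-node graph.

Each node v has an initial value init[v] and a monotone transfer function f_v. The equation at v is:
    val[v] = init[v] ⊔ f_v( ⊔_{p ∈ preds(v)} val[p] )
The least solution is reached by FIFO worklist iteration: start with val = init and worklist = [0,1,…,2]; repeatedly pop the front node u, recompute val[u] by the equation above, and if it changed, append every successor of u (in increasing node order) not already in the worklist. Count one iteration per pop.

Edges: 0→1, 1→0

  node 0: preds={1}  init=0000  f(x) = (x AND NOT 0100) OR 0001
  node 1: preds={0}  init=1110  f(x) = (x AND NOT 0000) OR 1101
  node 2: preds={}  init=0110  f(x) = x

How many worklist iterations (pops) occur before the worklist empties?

4

Iteration log — 4 steps:
  step 1. node 0  ⊔preds=1110  new=1011  old=0000  +wl: 
  step 2. node 1  ⊔preds=1011  new=1111  old=1110  +wl: 0
  step 3. node 2  ⊔preds=0000  new=0110  stable
  step 4. node 0  ⊔preds=1111  new=1011  stable

Least fixpoint reached:
  node 0: 1011
  node 1: 1111
  node 2: 0110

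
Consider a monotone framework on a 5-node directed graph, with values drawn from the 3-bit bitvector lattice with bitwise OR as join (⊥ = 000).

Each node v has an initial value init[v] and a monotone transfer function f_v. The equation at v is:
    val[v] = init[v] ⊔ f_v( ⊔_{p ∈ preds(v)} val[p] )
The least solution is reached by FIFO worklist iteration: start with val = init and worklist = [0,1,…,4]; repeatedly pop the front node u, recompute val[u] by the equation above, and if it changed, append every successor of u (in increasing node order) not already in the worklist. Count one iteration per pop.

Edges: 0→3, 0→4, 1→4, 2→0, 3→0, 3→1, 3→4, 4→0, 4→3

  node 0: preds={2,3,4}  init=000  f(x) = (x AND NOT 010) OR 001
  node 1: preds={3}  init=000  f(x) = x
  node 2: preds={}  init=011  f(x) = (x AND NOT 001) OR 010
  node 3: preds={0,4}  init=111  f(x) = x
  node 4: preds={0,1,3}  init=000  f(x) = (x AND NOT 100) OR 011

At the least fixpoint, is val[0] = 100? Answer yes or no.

no

Iteration log — 7 steps:
  step 1. node 0  ⊔preds=111  new=101  old=000  +wl: 
  step 2. node 1  ⊔preds=111  new=111  old=000  +wl: 
  step 3. node 2  ⊔preds=000  new=011  stable
  step 4. node 3  ⊔preds=101  new=111  stable
  step 5. node 4  ⊔preds=111  new=011  old=000  +wl: 0,3
  step 6. node 0  ⊔preds=111  new=101  stable
  step 7. node 3  ⊔preds=111  new=111  stable

Least fixpoint reached:
  node 0: 101
  node 1: 111
  node 2: 011
  node 3: 111
  node 4: 011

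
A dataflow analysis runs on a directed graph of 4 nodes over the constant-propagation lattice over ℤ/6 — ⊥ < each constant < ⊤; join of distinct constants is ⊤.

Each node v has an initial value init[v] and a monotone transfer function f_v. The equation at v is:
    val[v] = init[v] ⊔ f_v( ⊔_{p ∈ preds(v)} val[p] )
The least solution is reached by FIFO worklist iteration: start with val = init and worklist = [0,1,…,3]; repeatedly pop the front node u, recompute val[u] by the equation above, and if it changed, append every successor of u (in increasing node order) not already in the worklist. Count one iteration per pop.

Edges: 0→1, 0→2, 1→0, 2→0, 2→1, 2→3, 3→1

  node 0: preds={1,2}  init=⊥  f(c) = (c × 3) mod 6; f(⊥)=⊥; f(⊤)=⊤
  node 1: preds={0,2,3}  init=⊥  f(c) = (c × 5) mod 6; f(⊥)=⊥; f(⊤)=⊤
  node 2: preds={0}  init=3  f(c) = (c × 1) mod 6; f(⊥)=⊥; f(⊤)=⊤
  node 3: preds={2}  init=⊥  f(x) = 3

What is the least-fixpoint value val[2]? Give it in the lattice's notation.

3

Iteration log — 6 steps:
  step 1. node 0  ⊔preds=3  new=3  old=⊥  +wl: 
  step 2. node 1  ⊔preds=3  new=3  old=⊥  +wl: 0
  step 3. node 2  ⊔preds=3  new=3  stable
  step 4. node 3  ⊔preds=3  new=3  old=⊥  +wl: 1
  step 5. node 0  ⊔preds=3  new=3  stable
  step 6. node 1  ⊔preds=3  new=3  stable

Least fixpoint reached:
  node 0: 3
  node 1: 3
  node 2: 3
  node 3: 3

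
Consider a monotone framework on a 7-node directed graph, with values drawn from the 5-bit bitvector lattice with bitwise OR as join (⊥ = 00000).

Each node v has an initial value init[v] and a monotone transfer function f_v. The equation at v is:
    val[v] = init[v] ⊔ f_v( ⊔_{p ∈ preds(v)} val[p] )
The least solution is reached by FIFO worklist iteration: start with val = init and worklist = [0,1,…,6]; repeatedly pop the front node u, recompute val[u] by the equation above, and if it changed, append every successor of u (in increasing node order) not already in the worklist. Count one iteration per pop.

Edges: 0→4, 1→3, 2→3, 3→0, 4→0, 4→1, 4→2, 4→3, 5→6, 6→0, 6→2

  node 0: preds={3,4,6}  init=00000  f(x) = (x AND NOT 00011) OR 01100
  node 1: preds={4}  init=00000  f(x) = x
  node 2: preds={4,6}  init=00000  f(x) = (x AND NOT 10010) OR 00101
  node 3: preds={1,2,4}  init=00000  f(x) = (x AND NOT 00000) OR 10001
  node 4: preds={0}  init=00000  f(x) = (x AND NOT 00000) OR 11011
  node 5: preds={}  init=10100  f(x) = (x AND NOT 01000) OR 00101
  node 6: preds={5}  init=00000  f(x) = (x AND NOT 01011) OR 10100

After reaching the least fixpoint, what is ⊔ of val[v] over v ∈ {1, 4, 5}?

Iteration log — 13 steps:
  step 1. node 0  ⊔preds=00000  new=01100  old=00000  +wl: 
  step 2. node 1  ⊔preds=00000  new=00000  stable
  step 3. node 2  ⊔preds=00000  new=00101  old=00000  +wl: 
  step 4. node 3  ⊔preds=00101  new=10101  old=00000  +wl: 0
  step 5. node 4  ⊔preds=01100  new=11111  old=00000  +wl: 1,2,3
  step 6. node 5  ⊔preds=00000  new=10101  old=10100  +wl: 
  step 7. node 6  ⊔preds=10101  new=10100  old=00000  +wl: 
  step 8. node 0  ⊔preds=11111  new=11100  old=01100  +wl: 4
  step 9. node 1  ⊔preds=11111  new=11111  old=00000  +wl: 
  step 10. node 2  ⊔preds=11111  new=01101  old=00101  +wl: 
  step 11. node 3  ⊔preds=11111  new=11111  old=10101  +wl: 0
  step 12. node 4  ⊔preds=11100  new=11111  stable
  step 13. node 0  ⊔preds=11111  new=11100  stable

Least fixpoint reached:
  node 0: 11100
  node 1: 11111
  node 2: 01101
  node 3: 11111
  node 4: 11111
  node 5: 10101
  node 6: 10100

11111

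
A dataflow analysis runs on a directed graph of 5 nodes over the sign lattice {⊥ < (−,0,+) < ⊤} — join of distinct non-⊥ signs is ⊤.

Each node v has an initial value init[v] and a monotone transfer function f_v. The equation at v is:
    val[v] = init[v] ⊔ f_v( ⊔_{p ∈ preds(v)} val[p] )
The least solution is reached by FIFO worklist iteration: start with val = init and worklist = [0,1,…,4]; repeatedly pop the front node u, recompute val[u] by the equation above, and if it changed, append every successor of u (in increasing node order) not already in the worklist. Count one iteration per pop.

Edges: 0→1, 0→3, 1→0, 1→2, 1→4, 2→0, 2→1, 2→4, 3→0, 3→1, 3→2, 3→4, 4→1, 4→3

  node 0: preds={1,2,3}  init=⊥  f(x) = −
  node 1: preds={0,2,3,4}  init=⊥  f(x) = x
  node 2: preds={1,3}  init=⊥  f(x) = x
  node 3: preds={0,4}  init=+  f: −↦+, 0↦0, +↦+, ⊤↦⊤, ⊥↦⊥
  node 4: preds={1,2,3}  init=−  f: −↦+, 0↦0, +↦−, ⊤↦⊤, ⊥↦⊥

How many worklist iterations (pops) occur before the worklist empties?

Iteration log — 12 steps:
  step 1. node 0  ⊔preds=+  new=−  old=⊥  +wl: 
  step 2. node 1  ⊔preds=⊤  new=⊤  old=⊥  +wl: 0
  step 3. node 2  ⊔preds=⊤  new=⊤  old=⊥  +wl: 1
  step 4. node 3  ⊔preds=−  new=+  stable
  step 5. node 4  ⊔preds=⊤  new=⊤  old=−  +wl: 3
  step 6. node 0  ⊔preds=⊤  new=−  stable
  step 7. node 1  ⊔preds=⊤  new=⊤  stable
  step 8. node 3  ⊔preds=⊤  new=⊤  old=+  +wl: 0,1,2,4
  step 9. node 0  ⊔preds=⊤  new=−  stable
  step 10. node 1  ⊔preds=⊤  new=⊤  stable
  step 11. node 2  ⊔preds=⊤  new=⊤  stable
  step 12. node 4  ⊔preds=⊤  new=⊤  stable

Least fixpoint reached:
  node 0: −
  node 1: ⊤
  node 2: ⊤
  node 3: ⊤
  node 4: ⊤

12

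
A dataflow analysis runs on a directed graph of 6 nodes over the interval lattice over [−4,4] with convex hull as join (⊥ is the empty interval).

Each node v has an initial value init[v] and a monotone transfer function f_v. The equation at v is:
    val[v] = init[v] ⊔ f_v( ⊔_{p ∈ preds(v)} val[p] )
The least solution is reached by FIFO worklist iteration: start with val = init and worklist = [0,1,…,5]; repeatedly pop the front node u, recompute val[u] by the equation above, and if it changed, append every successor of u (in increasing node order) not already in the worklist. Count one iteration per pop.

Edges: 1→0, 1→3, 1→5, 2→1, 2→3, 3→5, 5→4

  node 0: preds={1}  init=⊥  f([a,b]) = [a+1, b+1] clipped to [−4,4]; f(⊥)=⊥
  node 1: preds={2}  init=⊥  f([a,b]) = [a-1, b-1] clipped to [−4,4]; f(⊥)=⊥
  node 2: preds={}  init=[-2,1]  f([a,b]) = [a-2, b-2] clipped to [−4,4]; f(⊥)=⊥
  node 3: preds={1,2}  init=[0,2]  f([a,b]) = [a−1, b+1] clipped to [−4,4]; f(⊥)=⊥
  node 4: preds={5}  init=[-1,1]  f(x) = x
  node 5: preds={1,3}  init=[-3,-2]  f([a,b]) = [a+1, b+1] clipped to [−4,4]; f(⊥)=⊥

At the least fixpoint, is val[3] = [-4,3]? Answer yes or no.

Trace (8 dequeues):
  [1] u=0 | in ⊥ | out ⊥ | ==
  [2] u=1 | in [-2,1] | out [-3,0] | prev ⊥ | push {0}
  [3] u=2 | in ⊥ | out [-2,1] | ==
  [4] u=3 | in [-3,1] | out [-4,2] | prev [0,2] | push {}
  [5] u=4 | in [-3,-2] | out [-3,1] | prev [-1,1] | push {}
  [6] u=5 | in [-4,2] | out [-3,3] | prev [-3,-2] | push {4}
  [7] u=0 | in [-3,0] | out [-2,1] | prev ⊥ | push {}
  [8] u=4 | in [-3,3] | out [-3,3] | prev [-3,1] | push {}

Converged values:
  [0] [-2,1]
  [1] [-3,0]
  [2] [-2,1]
  [3] [-4,2]
  [4] [-3,3]
  [5] [-3,3]

no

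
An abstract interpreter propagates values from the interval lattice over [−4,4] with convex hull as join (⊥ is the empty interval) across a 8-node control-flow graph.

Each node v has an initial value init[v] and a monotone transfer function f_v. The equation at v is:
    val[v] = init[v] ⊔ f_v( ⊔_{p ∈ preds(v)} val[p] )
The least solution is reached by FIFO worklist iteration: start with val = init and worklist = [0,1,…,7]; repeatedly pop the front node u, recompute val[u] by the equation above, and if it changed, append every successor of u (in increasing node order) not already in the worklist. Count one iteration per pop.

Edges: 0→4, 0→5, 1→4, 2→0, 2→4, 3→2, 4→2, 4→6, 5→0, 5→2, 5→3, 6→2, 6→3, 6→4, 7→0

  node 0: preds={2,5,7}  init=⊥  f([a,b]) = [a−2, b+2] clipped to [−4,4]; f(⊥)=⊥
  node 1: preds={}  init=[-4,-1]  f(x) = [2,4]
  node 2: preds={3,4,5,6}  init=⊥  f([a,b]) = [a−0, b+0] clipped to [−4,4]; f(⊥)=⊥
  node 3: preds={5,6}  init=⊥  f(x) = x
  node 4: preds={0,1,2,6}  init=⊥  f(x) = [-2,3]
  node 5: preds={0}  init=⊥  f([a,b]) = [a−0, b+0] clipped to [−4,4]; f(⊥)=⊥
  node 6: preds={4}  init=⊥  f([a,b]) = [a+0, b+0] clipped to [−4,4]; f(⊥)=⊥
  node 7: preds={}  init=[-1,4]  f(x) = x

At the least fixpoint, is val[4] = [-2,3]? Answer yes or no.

Iteration log — 18 steps:
  step 1. node 0  ⊔preds=[-1,4]  new=[-3,4]  old=⊥  +wl: 
  step 2. node 1  ⊔preds=⊥  new=[-4,4]  old=[-4,-1]  +wl: 
  step 3. node 2  ⊔preds=⊥  new=⊥  stable
  step 4. node 3  ⊔preds=⊥  new=⊥  stable
  step 5. node 4  ⊔preds=[-4,4]  new=[-2,3]  old=⊥  +wl: 2
  step 6. node 5  ⊔preds=[-3,4]  new=[-3,4]  old=⊥  +wl: 0,3
  step 7. node 6  ⊔preds=[-2,3]  new=[-2,3]  old=⊥  +wl: 4
  step 8. node 7  ⊔preds=⊥  new=[-1,4]  stable
  step 9. node 2  ⊔preds=[-3,4]  new=[-3,4]  old=⊥  +wl: 
  step 10. node 0  ⊔preds=[-3,4]  new=[-4,4]  old=[-3,4]  +wl: 5
  step 11. node 3  ⊔preds=[-3,4]  new=[-3,4]  old=⊥  +wl: 2
  step 12. node 4  ⊔preds=[-4,4]  new=[-2,3]  stable
  step 13. node 5  ⊔preds=[-4,4]  new=[-4,4]  old=[-3,4]  +wl: 0,3
  step 14. node 2  ⊔preds=[-4,4]  new=[-4,4]  old=[-3,4]  +wl: 4
  step 15. node 0  ⊔preds=[-4,4]  new=[-4,4]  stable
  step 16. node 3  ⊔preds=[-4,4]  new=[-4,4]  old=[-3,4]  +wl: 2
  step 17. node 4  ⊔preds=[-4,4]  new=[-2,3]  stable
  step 18. node 2  ⊔preds=[-4,4]  new=[-4,4]  stable

Least fixpoint reached:
  node 0: [-4,4]
  node 1: [-4,4]
  node 2: [-4,4]
  node 3: [-4,4]
  node 4: [-2,3]
  node 5: [-4,4]
  node 6: [-2,3]
  node 7: [-1,4]

yes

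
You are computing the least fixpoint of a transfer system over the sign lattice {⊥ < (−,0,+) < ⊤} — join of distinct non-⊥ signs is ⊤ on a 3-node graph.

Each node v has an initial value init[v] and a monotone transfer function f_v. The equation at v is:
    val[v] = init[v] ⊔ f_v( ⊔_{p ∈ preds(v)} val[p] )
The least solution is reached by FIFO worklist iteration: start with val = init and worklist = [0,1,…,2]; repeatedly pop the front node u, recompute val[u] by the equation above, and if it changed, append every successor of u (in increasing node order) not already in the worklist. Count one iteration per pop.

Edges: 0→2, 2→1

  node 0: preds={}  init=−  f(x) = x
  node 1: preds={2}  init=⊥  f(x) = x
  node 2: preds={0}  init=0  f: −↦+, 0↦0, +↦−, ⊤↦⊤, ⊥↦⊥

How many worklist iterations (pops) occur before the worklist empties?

Iteration log — 4 steps:
  step 1. node 0  ⊔preds=⊥  new=−  stable
  step 2. node 1  ⊔preds=0  new=0  old=⊥  +wl: 
  step 3. node 2  ⊔preds=−  new=⊤  old=0  +wl: 1
  step 4. node 1  ⊔preds=⊤  new=⊤  old=0  +wl: 

Least fixpoint reached:
  node 0: −
  node 1: ⊤
  node 2: ⊤

4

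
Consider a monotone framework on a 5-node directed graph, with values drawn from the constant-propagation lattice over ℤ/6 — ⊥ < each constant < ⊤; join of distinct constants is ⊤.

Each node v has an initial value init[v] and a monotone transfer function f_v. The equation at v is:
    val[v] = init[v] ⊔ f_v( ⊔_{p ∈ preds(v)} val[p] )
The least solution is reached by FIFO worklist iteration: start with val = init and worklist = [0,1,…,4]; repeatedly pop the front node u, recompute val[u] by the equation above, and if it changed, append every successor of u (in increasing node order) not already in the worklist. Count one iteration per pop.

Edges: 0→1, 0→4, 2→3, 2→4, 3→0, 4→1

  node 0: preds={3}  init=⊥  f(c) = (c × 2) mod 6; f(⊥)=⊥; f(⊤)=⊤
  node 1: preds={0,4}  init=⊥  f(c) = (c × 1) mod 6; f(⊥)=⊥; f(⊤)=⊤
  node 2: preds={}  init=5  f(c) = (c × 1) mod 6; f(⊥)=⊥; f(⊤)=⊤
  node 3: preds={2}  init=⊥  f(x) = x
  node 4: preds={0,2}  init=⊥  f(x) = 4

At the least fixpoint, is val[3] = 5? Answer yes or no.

Worklist (8 pops):
  #1 pop 0: in=⊥ → ⊥ (no change)
  #2 pop 1: in=⊥ → ⊥ (no change)
  #3 pop 2: in=⊥ → 5 (no change)
  #4 pop 3: in=5 → 5 (was ⊥); enqueue [0]
  #5 pop 4: in=5 → 4 (was ⊥); enqueue [1]
  #6 pop 0: in=5 → 4 (was ⊥); enqueue [4]
  #7 pop 1: in=4 → 4 (was ⊥); enqueue []
  #8 pop 4: in=⊤ → 4 (no change)

Fixpoint:
  val[0] = 4
  val[1] = 4
  val[2] = 5
  val[3] = 5
  val[4] = 4

yes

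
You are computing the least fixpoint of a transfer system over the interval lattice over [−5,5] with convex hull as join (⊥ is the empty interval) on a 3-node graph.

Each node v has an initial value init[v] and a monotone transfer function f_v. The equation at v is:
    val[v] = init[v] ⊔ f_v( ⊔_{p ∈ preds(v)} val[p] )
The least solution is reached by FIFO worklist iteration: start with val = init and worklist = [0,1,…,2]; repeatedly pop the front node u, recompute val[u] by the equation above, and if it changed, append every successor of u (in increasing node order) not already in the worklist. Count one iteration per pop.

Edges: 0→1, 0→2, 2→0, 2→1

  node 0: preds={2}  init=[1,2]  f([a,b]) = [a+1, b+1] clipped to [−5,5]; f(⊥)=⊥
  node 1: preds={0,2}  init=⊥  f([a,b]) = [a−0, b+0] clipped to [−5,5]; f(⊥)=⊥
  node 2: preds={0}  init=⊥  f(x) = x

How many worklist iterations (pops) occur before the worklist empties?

Worklist (14 pops):
  #1 pop 0: in=⊥ → [1,2] (no change)
  #2 pop 1: in=[1,2] → [1,2] (was ⊥); enqueue []
  #3 pop 2: in=[1,2] → [1,2] (was ⊥); enqueue [0,1]
  #4 pop 0: in=[1,2] → [1,3] (was [1,2]); enqueue [2]
  #5 pop 1: in=[1,3] → [1,3] (was [1,2]); enqueue []
  #6 pop 2: in=[1,3] → [1,3] (was [1,2]); enqueue [0,1]
  #7 pop 0: in=[1,3] → [1,4] (was [1,3]); enqueue [2]
  #8 pop 1: in=[1,4] → [1,4] (was [1,3]); enqueue []
  #9 pop 2: in=[1,4] → [1,4] (was [1,3]); enqueue [0,1]
  #10 pop 0: in=[1,4] → [1,5] (was [1,4]); enqueue [2]
  #11 pop 1: in=[1,5] → [1,5] (was [1,4]); enqueue []
  #12 pop 2: in=[1,5] → [1,5] (was [1,4]); enqueue [0,1]
  #13 pop 0: in=[1,5] → [1,5] (no change)
  #14 pop 1: in=[1,5] → [1,5] (no change)

Fixpoint:
  val[0] = [1,5]
  val[1] = [1,5]
  val[2] = [1,5]

14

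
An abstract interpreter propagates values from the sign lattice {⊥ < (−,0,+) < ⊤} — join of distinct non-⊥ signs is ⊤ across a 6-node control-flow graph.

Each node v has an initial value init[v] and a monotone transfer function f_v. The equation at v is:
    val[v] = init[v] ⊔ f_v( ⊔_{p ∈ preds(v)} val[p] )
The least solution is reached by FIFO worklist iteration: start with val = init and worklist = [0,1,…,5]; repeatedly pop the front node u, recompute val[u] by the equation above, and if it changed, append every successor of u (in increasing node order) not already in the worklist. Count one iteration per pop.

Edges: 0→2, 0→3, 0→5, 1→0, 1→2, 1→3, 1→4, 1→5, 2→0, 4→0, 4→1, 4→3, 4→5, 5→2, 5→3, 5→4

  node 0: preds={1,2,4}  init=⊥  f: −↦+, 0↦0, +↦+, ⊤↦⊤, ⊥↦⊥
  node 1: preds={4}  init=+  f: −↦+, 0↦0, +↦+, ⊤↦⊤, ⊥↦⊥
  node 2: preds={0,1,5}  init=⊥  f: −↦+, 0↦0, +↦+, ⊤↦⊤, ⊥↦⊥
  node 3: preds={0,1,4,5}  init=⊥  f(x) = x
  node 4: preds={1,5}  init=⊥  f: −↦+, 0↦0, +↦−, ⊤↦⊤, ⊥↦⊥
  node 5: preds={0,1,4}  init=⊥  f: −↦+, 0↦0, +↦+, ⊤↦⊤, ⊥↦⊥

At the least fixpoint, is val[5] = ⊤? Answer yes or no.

Iteration log — 19 steps:
  step 1. node 0  ⊔preds=+  new=+  old=⊥  +wl: 
  step 2. node 1  ⊔preds=⊥  new=+  stable
  step 3. node 2  ⊔preds=+  new=+  old=⊥  +wl: 0
  step 4. node 3  ⊔preds=+  new=+  old=⊥  +wl: 
  step 5. node 4  ⊔preds=+  new=−  old=⊥  +wl: 1,3
  step 6. node 5  ⊔preds=⊤  new=⊤  old=⊥  +wl: 2,4
  step 7. node 0  ⊔preds=⊤  new=⊤  old=+  +wl: 5
  step 8. node 1  ⊔preds=−  new=+  stable
  step 9. node 3  ⊔preds=⊤  new=⊤  old=+  +wl: 
  step 10. node 2  ⊔preds=⊤  new=⊤  old=+  +wl: 0
  step 11. node 4  ⊔preds=⊤  new=⊤  old=−  +wl: 1,3
  step 12. node 5  ⊔preds=⊤  new=⊤  stable
  step 13. node 0  ⊔preds=⊤  new=⊤  stable
  step 14. node 1  ⊔preds=⊤  new=⊤  old=+  +wl: 0,2,4,5
  step 15. node 3  ⊔preds=⊤  new=⊤  stable
  step 16. node 0  ⊔preds=⊤  new=⊤  stable
  step 17. node 2  ⊔preds=⊤  new=⊤  stable
  step 18. node 4  ⊔preds=⊤  new=⊤  stable
  step 19. node 5  ⊔preds=⊤  new=⊤  stable

Least fixpoint reached:
  node 0: ⊤
  node 1: ⊤
  node 2: ⊤
  node 3: ⊤
  node 4: ⊤
  node 5: ⊤

yes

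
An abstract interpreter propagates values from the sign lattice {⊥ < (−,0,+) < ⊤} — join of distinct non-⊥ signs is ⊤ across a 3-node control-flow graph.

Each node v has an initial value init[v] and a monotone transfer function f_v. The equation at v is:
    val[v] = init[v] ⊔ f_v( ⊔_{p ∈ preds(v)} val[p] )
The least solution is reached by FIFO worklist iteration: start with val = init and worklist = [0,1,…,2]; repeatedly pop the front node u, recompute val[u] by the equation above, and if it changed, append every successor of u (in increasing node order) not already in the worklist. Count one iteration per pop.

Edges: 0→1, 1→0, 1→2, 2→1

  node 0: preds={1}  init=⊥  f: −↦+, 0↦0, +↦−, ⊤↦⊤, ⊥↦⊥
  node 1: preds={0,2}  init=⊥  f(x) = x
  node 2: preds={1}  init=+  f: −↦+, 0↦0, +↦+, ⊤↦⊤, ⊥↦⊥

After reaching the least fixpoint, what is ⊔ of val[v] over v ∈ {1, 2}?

⊤

Worklist (8 pops):
  #1 pop 0: in=⊥ → ⊥ (no change)
  #2 pop 1: in=+ → + (was ⊥); enqueue [0]
  #3 pop 2: in=+ → + (no change)
  #4 pop 0: in=+ → − (was ⊥); enqueue [1]
  #5 pop 1: in=⊤ → ⊤ (was +); enqueue [0,2]
  #6 pop 0: in=⊤ → ⊤ (was −); enqueue [1]
  #7 pop 2: in=⊤ → ⊤ (was +); enqueue []
  #8 pop 1: in=⊤ → ⊤ (no change)

Fixpoint:
  val[0] = ⊤
  val[1] = ⊤
  val[2] = ⊤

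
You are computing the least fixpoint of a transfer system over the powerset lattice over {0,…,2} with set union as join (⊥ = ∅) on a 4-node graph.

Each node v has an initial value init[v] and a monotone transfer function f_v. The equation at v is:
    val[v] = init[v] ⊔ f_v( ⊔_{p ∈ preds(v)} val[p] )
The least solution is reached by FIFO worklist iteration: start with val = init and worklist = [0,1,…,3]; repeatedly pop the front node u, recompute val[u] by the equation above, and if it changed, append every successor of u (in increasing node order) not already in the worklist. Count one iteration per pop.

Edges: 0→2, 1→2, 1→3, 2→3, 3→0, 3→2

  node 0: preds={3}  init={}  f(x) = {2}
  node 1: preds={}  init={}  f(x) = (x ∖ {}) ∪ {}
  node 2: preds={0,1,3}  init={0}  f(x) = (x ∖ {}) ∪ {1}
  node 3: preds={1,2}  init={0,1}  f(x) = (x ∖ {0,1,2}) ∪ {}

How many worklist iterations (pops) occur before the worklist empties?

4

Iteration log — 4 steps:
  step 1. node 0  ⊔preds={0,1}  new={2}  old={}  +wl: 
  step 2. node 1  ⊔preds={}  new={}  stable
  step 3. node 2  ⊔preds={0,1,2}  new={0,1,2}  old={0}  +wl: 
  step 4. node 3  ⊔preds={0,1,2}  new={0,1}  stable

Least fixpoint reached:
  node 0: {2}
  node 1: {}
  node 2: {0,1,2}
  node 3: {0,1}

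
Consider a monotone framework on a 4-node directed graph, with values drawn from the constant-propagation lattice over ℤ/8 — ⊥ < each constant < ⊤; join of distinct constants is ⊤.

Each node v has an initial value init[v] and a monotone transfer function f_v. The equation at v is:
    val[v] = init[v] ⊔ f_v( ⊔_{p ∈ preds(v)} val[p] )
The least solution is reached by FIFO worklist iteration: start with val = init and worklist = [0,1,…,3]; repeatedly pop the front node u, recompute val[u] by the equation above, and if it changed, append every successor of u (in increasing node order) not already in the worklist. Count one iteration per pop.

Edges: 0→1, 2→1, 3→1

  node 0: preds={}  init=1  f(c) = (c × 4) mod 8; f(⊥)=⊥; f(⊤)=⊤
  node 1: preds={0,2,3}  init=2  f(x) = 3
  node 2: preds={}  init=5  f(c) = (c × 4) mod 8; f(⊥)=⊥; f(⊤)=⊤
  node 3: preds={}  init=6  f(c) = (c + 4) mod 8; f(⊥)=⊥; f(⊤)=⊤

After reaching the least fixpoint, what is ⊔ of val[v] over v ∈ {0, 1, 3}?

Iteration log — 4 steps:
  step 1. node 0  ⊔preds=⊥  new=1  stable
  step 2. node 1  ⊔preds=⊤  new=⊤  old=2  +wl: 
  step 3. node 2  ⊔preds=⊥  new=5  stable
  step 4. node 3  ⊔preds=⊥  new=6  stable

Least fixpoint reached:
  node 0: 1
  node 1: ⊤
  node 2: 5
  node 3: 6

⊤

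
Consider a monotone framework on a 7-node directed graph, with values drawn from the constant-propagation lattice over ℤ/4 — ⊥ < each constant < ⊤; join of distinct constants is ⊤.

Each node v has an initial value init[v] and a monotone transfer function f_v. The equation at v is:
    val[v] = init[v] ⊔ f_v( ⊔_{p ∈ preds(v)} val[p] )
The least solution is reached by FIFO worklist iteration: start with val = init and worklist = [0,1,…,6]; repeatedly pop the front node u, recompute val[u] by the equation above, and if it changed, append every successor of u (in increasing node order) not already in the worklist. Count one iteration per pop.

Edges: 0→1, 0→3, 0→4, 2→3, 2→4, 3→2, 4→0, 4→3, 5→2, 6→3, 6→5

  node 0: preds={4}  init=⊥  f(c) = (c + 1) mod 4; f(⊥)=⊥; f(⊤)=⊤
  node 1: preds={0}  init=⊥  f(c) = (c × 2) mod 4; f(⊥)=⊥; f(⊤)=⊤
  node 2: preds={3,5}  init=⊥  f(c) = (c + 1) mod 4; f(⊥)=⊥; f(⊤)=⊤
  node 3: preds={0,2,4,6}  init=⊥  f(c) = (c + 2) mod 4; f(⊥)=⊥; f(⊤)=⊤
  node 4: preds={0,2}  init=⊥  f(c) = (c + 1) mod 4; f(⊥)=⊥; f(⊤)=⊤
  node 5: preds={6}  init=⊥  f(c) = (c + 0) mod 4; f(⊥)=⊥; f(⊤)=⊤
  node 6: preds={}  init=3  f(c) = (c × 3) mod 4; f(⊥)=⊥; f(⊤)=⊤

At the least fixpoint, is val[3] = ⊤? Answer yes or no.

yes

Worklist (15 pops):
  #1 pop 0: in=⊥ → ⊥ (no change)
  #2 pop 1: in=⊥ → ⊥ (no change)
  #3 pop 2: in=⊥ → ⊥ (no change)
  #4 pop 3: in=3 → 1 (was ⊥); enqueue [2]
  #5 pop 4: in=⊥ → ⊥ (no change)
  #6 pop 5: in=3 → 3 (was ⊥); enqueue []
  #7 pop 6: in=⊥ → 3 (no change)
  #8 pop 2: in=⊤ → ⊤ (was ⊥); enqueue [3,4]
  #9 pop 3: in=⊤ → ⊤ (was 1); enqueue [2]
  #10 pop 4: in=⊤ → ⊤ (was ⊥); enqueue [0,3]
  #11 pop 2: in=⊤ → ⊤ (no change)
  #12 pop 0: in=⊤ → ⊤ (was ⊥); enqueue [1,4]
  #13 pop 3: in=⊤ → ⊤ (no change)
  #14 pop 1: in=⊤ → ⊤ (was ⊥); enqueue []
  #15 pop 4: in=⊤ → ⊤ (no change)

Fixpoint:
  val[0] = ⊤
  val[1] = ⊤
  val[2] = ⊤
  val[3] = ⊤
  val[4] = ⊤
  val[5] = 3
  val[6] = 3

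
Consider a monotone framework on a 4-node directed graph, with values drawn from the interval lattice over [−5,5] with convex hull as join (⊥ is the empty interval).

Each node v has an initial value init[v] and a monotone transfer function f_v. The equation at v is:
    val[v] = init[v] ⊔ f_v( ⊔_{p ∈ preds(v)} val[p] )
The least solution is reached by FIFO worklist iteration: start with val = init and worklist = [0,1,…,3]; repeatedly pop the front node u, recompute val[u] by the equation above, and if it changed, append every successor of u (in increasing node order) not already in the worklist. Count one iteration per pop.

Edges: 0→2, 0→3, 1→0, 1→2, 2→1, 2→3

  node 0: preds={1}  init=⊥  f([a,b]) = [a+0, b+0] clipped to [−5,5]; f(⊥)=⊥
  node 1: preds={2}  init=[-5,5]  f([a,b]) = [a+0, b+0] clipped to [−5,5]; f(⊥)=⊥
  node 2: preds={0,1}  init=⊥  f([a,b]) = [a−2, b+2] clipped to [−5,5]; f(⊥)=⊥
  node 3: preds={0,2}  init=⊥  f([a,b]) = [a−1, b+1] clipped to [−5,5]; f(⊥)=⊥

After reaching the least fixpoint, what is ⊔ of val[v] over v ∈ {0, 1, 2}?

Iteration log — 5 steps:
  step 1. node 0  ⊔preds=[-5,5]  new=[-5,5]  old=⊥  +wl: 
  step 2. node 1  ⊔preds=⊥  new=[-5,5]  stable
  step 3. node 2  ⊔preds=[-5,5]  new=[-5,5]  old=⊥  +wl: 1
  step 4. node 3  ⊔preds=[-5,5]  new=[-5,5]  old=⊥  +wl: 
  step 5. node 1  ⊔preds=[-5,5]  new=[-5,5]  stable

Least fixpoint reached:
  node 0: [-5,5]
  node 1: [-5,5]
  node 2: [-5,5]
  node 3: [-5,5]

[-5,5]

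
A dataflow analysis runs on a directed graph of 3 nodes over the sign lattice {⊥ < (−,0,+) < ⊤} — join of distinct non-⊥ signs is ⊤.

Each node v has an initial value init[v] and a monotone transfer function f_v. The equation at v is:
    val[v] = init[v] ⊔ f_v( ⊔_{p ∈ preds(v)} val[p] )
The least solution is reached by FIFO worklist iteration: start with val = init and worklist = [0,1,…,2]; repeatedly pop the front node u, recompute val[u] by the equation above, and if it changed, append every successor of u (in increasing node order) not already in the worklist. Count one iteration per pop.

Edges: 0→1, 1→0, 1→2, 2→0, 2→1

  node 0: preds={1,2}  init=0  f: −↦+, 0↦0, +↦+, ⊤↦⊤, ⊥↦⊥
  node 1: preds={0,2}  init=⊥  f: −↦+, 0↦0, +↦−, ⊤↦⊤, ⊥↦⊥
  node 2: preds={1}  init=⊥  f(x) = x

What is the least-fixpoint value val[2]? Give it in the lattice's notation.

Worklist (5 pops):
  #1 pop 0: in=⊥ → 0 (no change)
  #2 pop 1: in=0 → 0 (was ⊥); enqueue [0]
  #3 pop 2: in=0 → 0 (was ⊥); enqueue [1]
  #4 pop 0: in=0 → 0 (no change)
  #5 pop 1: in=0 → 0 (no change)

Fixpoint:
  val[0] = 0
  val[1] = 0
  val[2] = 0

0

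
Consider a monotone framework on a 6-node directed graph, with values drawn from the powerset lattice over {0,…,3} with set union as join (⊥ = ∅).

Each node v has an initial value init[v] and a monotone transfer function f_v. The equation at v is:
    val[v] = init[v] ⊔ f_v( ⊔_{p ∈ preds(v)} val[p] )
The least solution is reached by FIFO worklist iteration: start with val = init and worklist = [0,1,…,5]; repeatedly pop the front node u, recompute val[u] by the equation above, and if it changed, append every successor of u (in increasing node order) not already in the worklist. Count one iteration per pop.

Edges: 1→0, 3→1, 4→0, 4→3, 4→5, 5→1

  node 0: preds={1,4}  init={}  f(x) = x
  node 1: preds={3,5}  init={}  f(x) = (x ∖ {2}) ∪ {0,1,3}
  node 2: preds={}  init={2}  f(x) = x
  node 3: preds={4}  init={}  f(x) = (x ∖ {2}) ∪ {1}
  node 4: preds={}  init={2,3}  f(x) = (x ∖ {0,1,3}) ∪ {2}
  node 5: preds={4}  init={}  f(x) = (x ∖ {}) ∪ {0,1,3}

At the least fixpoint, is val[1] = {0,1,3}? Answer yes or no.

Iteration log — 8 steps:
  step 1. node 0  ⊔preds={2,3}  new={2,3}  old={}  +wl: 
  step 2. node 1  ⊔preds={}  new={0,1,3}  old={}  +wl: 0
  step 3. node 2  ⊔preds={}  new={2}  stable
  step 4. node 3  ⊔preds={2,3}  new={1,3}  old={}  +wl: 1
  step 5. node 4  ⊔preds={}  new={2,3}  stable
  step 6. node 5  ⊔preds={2,3}  new={0,1,2,3}  old={}  +wl: 
  step 7. node 0  ⊔preds={0,1,2,3}  new={0,1,2,3}  old={2,3}  +wl: 
  step 8. node 1  ⊔preds={0,1,2,3}  new={0,1,3}  stable

Least fixpoint reached:
  node 0: {0,1,2,3}
  node 1: {0,1,3}
  node 2: {2}
  node 3: {1,3}
  node 4: {2,3}
  node 5: {0,1,2,3}

yes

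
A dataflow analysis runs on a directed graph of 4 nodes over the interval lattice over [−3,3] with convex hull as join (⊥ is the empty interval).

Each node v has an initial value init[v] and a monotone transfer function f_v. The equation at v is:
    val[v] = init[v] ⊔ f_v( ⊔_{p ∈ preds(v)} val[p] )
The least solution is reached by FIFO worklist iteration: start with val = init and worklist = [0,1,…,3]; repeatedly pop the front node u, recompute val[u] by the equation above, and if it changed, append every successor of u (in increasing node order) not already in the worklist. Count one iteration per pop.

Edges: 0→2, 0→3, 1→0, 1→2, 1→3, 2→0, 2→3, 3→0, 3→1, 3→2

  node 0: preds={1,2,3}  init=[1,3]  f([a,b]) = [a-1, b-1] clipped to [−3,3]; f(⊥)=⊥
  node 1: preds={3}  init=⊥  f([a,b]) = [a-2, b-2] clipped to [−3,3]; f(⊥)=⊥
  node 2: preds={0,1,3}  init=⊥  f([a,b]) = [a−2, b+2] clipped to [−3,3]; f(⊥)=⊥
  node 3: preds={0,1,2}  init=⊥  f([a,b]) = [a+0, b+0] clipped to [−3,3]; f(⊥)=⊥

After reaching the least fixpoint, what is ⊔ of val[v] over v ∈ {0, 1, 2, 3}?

Trace (12 dequeues):
  [1] u=0 | in ⊥ | out [1,3] | ==
  [2] u=1 | in ⊥ | out ⊥ | ==
  [3] u=2 | in [1,3] | out [-1,3] | prev ⊥ | push {0}
  [4] u=3 | in [-1,3] | out [-1,3] | prev ⊥ | push {1,2}
  [5] u=0 | in [-1,3] | out [-2,3] | prev [1,3] | push {3}
  [6] u=1 | in [-1,3] | out [-3,1] | prev ⊥ | push {0}
  [7] u=2 | in [-3,3] | out [-3,3] | prev [-1,3] | push {}
  [8] u=3 | in [-3,3] | out [-3,3] | prev [-1,3] | push {1,2}
  [9] u=0 | in [-3,3] | out [-3,3] | prev [-2,3] | push {3}
  [10] u=1 | in [-3,3] | out [-3,1] | ==
  [11] u=2 | in [-3,3] | out [-3,3] | ==
  [12] u=3 | in [-3,3] | out [-3,3] | ==

Converged values:
  [0] [-3,3]
  [1] [-3,1]
  [2] [-3,3]
  [3] [-3,3]

[-3,3]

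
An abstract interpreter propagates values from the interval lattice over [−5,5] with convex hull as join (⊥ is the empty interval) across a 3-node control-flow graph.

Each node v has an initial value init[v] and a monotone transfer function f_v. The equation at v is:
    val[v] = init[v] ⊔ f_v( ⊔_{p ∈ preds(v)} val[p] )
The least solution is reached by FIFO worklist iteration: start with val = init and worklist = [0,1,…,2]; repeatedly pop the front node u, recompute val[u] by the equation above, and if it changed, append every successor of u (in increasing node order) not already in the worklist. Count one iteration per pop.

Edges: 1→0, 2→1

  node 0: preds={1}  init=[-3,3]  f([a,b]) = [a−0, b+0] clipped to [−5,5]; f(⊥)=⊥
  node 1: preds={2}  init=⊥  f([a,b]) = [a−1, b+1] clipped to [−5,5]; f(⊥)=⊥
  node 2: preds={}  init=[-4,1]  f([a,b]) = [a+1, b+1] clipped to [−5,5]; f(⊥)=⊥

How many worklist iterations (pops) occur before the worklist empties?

4

Iteration log — 4 steps:
  step 1. node 0  ⊔preds=⊥  new=[-3,3]  stable
  step 2. node 1  ⊔preds=[-4,1]  new=[-5,2]  old=⊥  +wl: 0
  step 3. node 2  ⊔preds=⊥  new=[-4,1]  stable
  step 4. node 0  ⊔preds=[-5,2]  new=[-5,3]  old=[-3,3]  +wl: 

Least fixpoint reached:
  node 0: [-5,3]
  node 1: [-5,2]
  node 2: [-4,1]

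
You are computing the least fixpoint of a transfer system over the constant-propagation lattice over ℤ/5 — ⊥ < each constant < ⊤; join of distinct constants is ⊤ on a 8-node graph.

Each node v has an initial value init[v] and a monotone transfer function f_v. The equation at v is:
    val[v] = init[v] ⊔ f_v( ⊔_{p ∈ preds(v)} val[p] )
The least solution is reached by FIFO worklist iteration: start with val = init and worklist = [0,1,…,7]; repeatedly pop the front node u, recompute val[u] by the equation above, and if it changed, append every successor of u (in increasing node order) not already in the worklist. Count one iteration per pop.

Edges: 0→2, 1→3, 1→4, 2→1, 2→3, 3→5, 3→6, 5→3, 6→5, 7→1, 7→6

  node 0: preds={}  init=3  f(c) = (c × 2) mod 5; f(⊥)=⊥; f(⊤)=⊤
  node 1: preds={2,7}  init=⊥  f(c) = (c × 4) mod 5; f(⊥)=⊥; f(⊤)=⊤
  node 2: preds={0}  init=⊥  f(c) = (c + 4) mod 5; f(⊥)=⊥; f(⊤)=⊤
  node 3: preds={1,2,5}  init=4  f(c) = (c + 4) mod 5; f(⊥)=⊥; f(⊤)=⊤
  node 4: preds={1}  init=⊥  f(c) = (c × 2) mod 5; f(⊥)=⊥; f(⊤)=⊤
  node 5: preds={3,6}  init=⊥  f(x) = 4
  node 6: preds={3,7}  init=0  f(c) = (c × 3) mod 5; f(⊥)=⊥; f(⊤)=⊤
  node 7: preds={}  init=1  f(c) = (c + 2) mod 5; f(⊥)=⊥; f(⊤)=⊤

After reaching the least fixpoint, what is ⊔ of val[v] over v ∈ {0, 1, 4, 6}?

Iteration log — 12 steps:
  step 1. node 0  ⊔preds=⊥  new=3  stable
  step 2. node 1  ⊔preds=1  new=4  old=⊥  +wl: 
  step 3. node 2  ⊔preds=3  new=2  old=⊥  +wl: 1
  step 4. node 3  ⊔preds=⊤  new=⊤  old=4  +wl: 
  step 5. node 4  ⊔preds=4  new=3  old=⊥  +wl: 
  step 6. node 5  ⊔preds=⊤  new=4  old=⊥  +wl: 3
  step 7. node 6  ⊔preds=⊤  new=⊤  old=0  +wl: 5
  step 8. node 7  ⊔preds=⊥  new=1  stable
  step 9. node 1  ⊔preds=⊤  new=⊤  old=4  +wl: 4
  step 10. node 3  ⊔preds=⊤  new=⊤  stable
  step 11. node 5  ⊔preds=⊤  new=4  stable
  step 12. node 4  ⊔preds=⊤  new=⊤  old=3  +wl: 

Least fixpoint reached:
  node 0: 3
  node 1: ⊤
  node 2: 2
  node 3: ⊤
  node 4: ⊤
  node 5: 4
  node 6: ⊤
  node 7: 1

⊤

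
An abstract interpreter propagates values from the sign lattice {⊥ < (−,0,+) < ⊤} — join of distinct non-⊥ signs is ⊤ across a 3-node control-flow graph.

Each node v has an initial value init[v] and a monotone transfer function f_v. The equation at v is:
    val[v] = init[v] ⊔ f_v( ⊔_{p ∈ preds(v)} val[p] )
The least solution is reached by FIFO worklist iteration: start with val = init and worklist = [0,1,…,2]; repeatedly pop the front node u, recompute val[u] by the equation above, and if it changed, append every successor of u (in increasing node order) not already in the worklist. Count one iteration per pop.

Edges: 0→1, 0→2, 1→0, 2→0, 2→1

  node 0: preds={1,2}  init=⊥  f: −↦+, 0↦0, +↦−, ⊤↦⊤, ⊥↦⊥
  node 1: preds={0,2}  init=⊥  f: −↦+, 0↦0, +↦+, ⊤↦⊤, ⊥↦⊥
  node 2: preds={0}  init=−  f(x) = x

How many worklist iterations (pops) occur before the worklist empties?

Trace (6 dequeues):
  [1] u=0 | in − | out + | prev ⊥ | push {}
  [2] u=1 | in ⊤ | out ⊤ | prev ⊥ | push {0}
  [3] u=2 | in + | out ⊤ | prev − | push {1}
  [4] u=0 | in ⊤ | out ⊤ | prev + | push {2}
  [5] u=1 | in ⊤ | out ⊤ | ==
  [6] u=2 | in ⊤ | out ⊤ | ==

Converged values:
  [0] ⊤
  [1] ⊤
  [2] ⊤

6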